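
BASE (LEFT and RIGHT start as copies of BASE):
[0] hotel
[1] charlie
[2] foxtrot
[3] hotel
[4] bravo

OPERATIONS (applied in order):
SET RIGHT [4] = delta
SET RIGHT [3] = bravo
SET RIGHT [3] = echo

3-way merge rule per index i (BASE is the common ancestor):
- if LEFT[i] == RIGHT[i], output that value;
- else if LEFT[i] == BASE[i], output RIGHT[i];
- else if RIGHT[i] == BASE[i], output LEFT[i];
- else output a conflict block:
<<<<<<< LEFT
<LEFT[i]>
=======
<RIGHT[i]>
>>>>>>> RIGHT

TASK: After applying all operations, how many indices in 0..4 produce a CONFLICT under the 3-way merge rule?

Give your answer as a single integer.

Final LEFT:  [hotel, charlie, foxtrot, hotel, bravo]
Final RIGHT: [hotel, charlie, foxtrot, echo, delta]
i=0: L=hotel R=hotel -> agree -> hotel
i=1: L=charlie R=charlie -> agree -> charlie
i=2: L=foxtrot R=foxtrot -> agree -> foxtrot
i=3: L=hotel=BASE, R=echo -> take RIGHT -> echo
i=4: L=bravo=BASE, R=delta -> take RIGHT -> delta
Conflict count: 0

Answer: 0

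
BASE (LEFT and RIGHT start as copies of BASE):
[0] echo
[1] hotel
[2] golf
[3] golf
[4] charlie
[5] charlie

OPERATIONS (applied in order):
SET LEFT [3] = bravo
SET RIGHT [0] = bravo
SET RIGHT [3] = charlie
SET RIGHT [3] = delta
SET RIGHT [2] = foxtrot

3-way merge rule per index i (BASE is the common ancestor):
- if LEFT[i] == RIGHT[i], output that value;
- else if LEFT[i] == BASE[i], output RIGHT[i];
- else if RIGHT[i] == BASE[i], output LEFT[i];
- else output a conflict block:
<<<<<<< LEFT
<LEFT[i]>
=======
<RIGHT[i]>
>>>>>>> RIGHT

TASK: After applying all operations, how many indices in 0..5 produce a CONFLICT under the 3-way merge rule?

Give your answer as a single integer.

Answer: 1

Derivation:
Final LEFT:  [echo, hotel, golf, bravo, charlie, charlie]
Final RIGHT: [bravo, hotel, foxtrot, delta, charlie, charlie]
i=0: L=echo=BASE, R=bravo -> take RIGHT -> bravo
i=1: L=hotel R=hotel -> agree -> hotel
i=2: L=golf=BASE, R=foxtrot -> take RIGHT -> foxtrot
i=3: BASE=golf L=bravo R=delta all differ -> CONFLICT
i=4: L=charlie R=charlie -> agree -> charlie
i=5: L=charlie R=charlie -> agree -> charlie
Conflict count: 1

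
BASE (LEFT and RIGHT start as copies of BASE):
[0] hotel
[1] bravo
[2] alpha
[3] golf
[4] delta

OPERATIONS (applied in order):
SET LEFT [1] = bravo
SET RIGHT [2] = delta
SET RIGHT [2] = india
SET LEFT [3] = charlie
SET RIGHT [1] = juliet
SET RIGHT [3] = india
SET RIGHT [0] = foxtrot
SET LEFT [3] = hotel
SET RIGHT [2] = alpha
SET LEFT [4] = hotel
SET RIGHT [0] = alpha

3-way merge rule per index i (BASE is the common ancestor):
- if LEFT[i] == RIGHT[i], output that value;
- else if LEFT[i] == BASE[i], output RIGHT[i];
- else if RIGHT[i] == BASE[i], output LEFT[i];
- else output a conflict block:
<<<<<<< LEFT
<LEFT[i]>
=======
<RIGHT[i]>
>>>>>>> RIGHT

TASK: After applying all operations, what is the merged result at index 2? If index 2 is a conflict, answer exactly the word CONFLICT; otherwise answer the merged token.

Answer: alpha

Derivation:
Final LEFT:  [hotel, bravo, alpha, hotel, hotel]
Final RIGHT: [alpha, juliet, alpha, india, delta]
i=0: L=hotel=BASE, R=alpha -> take RIGHT -> alpha
i=1: L=bravo=BASE, R=juliet -> take RIGHT -> juliet
i=2: L=alpha R=alpha -> agree -> alpha
i=3: BASE=golf L=hotel R=india all differ -> CONFLICT
i=4: L=hotel, R=delta=BASE -> take LEFT -> hotel
Index 2 -> alpha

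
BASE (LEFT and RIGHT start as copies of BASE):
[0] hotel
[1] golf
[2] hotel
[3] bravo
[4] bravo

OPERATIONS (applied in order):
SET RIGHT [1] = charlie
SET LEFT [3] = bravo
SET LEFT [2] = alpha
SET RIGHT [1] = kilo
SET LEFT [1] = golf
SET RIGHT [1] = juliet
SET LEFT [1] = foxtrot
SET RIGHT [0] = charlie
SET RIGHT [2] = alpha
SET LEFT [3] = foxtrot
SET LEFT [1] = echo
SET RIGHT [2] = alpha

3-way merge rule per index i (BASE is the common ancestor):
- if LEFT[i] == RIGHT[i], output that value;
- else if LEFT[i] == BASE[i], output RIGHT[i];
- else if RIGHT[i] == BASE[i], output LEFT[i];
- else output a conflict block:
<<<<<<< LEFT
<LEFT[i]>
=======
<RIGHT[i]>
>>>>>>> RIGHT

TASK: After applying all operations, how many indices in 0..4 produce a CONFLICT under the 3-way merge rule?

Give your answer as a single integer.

Final LEFT:  [hotel, echo, alpha, foxtrot, bravo]
Final RIGHT: [charlie, juliet, alpha, bravo, bravo]
i=0: L=hotel=BASE, R=charlie -> take RIGHT -> charlie
i=1: BASE=golf L=echo R=juliet all differ -> CONFLICT
i=2: L=alpha R=alpha -> agree -> alpha
i=3: L=foxtrot, R=bravo=BASE -> take LEFT -> foxtrot
i=4: L=bravo R=bravo -> agree -> bravo
Conflict count: 1

Answer: 1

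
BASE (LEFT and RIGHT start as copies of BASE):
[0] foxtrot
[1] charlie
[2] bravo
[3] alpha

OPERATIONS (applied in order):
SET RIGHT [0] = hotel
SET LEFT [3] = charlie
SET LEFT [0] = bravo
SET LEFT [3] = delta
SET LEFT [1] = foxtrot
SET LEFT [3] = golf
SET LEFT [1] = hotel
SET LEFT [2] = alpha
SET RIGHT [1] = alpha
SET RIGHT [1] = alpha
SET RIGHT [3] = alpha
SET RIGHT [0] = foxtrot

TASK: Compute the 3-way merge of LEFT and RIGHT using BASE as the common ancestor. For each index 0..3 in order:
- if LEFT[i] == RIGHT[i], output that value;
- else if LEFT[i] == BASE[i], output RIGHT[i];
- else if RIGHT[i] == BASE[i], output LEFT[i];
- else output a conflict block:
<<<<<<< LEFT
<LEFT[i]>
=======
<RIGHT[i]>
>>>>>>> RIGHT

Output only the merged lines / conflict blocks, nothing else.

Answer: bravo
<<<<<<< LEFT
hotel
=======
alpha
>>>>>>> RIGHT
alpha
golf

Derivation:
Final LEFT:  [bravo, hotel, alpha, golf]
Final RIGHT: [foxtrot, alpha, bravo, alpha]
i=0: L=bravo, R=foxtrot=BASE -> take LEFT -> bravo
i=1: BASE=charlie L=hotel R=alpha all differ -> CONFLICT
i=2: L=alpha, R=bravo=BASE -> take LEFT -> alpha
i=3: L=golf, R=alpha=BASE -> take LEFT -> golf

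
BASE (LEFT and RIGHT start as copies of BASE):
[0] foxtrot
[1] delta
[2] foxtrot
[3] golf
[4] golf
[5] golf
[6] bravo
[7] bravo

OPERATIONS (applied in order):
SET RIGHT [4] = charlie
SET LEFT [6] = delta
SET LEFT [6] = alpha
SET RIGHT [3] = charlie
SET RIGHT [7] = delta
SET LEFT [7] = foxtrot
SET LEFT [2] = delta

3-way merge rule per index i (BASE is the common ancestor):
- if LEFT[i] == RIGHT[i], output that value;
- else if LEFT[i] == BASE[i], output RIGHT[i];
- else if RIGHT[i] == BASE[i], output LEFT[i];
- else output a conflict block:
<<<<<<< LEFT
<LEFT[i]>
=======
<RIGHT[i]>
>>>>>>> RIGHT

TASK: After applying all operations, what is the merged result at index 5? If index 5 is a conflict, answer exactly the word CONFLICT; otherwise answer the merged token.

Final LEFT:  [foxtrot, delta, delta, golf, golf, golf, alpha, foxtrot]
Final RIGHT: [foxtrot, delta, foxtrot, charlie, charlie, golf, bravo, delta]
i=0: L=foxtrot R=foxtrot -> agree -> foxtrot
i=1: L=delta R=delta -> agree -> delta
i=2: L=delta, R=foxtrot=BASE -> take LEFT -> delta
i=3: L=golf=BASE, R=charlie -> take RIGHT -> charlie
i=4: L=golf=BASE, R=charlie -> take RIGHT -> charlie
i=5: L=golf R=golf -> agree -> golf
i=6: L=alpha, R=bravo=BASE -> take LEFT -> alpha
i=7: BASE=bravo L=foxtrot R=delta all differ -> CONFLICT
Index 5 -> golf

Answer: golf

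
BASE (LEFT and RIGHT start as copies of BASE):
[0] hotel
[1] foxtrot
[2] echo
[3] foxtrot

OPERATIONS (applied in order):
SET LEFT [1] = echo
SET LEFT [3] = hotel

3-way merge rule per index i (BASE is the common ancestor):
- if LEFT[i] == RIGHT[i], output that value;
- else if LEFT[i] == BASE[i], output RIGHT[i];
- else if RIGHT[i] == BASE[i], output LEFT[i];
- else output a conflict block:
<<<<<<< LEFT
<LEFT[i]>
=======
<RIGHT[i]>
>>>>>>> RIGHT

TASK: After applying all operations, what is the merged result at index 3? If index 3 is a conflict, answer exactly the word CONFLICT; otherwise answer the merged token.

Answer: hotel

Derivation:
Final LEFT:  [hotel, echo, echo, hotel]
Final RIGHT: [hotel, foxtrot, echo, foxtrot]
i=0: L=hotel R=hotel -> agree -> hotel
i=1: L=echo, R=foxtrot=BASE -> take LEFT -> echo
i=2: L=echo R=echo -> agree -> echo
i=3: L=hotel, R=foxtrot=BASE -> take LEFT -> hotel
Index 3 -> hotel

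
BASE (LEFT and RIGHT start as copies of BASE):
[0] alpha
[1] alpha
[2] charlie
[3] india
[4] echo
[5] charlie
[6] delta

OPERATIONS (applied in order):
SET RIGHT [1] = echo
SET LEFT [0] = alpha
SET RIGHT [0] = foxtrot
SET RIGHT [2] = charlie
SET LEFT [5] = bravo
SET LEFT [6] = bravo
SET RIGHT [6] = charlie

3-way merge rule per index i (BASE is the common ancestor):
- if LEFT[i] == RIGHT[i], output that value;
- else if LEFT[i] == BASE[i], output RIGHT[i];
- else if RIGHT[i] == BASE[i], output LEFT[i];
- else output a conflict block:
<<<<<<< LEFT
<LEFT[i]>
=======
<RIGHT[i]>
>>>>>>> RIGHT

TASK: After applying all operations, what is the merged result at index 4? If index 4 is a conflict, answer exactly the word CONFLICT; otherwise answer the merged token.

Answer: echo

Derivation:
Final LEFT:  [alpha, alpha, charlie, india, echo, bravo, bravo]
Final RIGHT: [foxtrot, echo, charlie, india, echo, charlie, charlie]
i=0: L=alpha=BASE, R=foxtrot -> take RIGHT -> foxtrot
i=1: L=alpha=BASE, R=echo -> take RIGHT -> echo
i=2: L=charlie R=charlie -> agree -> charlie
i=3: L=india R=india -> agree -> india
i=4: L=echo R=echo -> agree -> echo
i=5: L=bravo, R=charlie=BASE -> take LEFT -> bravo
i=6: BASE=delta L=bravo R=charlie all differ -> CONFLICT
Index 4 -> echo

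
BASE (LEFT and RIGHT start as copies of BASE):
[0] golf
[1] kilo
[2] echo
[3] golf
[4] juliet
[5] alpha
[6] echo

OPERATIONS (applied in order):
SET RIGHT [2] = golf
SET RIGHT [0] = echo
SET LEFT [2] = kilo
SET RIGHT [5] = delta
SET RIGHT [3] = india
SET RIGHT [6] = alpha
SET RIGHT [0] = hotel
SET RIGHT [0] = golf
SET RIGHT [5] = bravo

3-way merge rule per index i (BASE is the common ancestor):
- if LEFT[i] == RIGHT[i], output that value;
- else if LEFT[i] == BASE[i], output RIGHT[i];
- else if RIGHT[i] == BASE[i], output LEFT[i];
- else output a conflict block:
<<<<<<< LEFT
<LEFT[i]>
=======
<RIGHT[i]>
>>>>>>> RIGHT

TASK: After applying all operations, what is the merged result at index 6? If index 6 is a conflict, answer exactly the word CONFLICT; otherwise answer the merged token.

Final LEFT:  [golf, kilo, kilo, golf, juliet, alpha, echo]
Final RIGHT: [golf, kilo, golf, india, juliet, bravo, alpha]
i=0: L=golf R=golf -> agree -> golf
i=1: L=kilo R=kilo -> agree -> kilo
i=2: BASE=echo L=kilo R=golf all differ -> CONFLICT
i=3: L=golf=BASE, R=india -> take RIGHT -> india
i=4: L=juliet R=juliet -> agree -> juliet
i=5: L=alpha=BASE, R=bravo -> take RIGHT -> bravo
i=6: L=echo=BASE, R=alpha -> take RIGHT -> alpha
Index 6 -> alpha

Answer: alpha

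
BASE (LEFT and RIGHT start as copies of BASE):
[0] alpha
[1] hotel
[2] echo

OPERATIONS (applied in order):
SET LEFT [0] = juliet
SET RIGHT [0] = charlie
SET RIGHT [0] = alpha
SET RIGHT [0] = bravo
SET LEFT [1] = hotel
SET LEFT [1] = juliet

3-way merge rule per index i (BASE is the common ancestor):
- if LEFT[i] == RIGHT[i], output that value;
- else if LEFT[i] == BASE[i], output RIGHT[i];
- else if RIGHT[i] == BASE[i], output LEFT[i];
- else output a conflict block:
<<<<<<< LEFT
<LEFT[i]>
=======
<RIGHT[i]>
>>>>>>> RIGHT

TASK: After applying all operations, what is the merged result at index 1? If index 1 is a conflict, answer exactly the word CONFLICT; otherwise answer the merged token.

Answer: juliet

Derivation:
Final LEFT:  [juliet, juliet, echo]
Final RIGHT: [bravo, hotel, echo]
i=0: BASE=alpha L=juliet R=bravo all differ -> CONFLICT
i=1: L=juliet, R=hotel=BASE -> take LEFT -> juliet
i=2: L=echo R=echo -> agree -> echo
Index 1 -> juliet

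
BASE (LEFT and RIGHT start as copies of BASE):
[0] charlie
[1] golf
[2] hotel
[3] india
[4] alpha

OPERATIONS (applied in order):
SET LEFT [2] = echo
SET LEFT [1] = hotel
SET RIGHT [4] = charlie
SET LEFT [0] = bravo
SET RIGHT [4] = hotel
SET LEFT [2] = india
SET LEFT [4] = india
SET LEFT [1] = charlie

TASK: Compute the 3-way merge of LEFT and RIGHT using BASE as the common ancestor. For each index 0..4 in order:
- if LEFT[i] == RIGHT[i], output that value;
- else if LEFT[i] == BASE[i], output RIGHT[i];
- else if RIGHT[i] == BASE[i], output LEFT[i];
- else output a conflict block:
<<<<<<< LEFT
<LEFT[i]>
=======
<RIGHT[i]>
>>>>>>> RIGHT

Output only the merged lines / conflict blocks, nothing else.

Answer: bravo
charlie
india
india
<<<<<<< LEFT
india
=======
hotel
>>>>>>> RIGHT

Derivation:
Final LEFT:  [bravo, charlie, india, india, india]
Final RIGHT: [charlie, golf, hotel, india, hotel]
i=0: L=bravo, R=charlie=BASE -> take LEFT -> bravo
i=1: L=charlie, R=golf=BASE -> take LEFT -> charlie
i=2: L=india, R=hotel=BASE -> take LEFT -> india
i=3: L=india R=india -> agree -> india
i=4: BASE=alpha L=india R=hotel all differ -> CONFLICT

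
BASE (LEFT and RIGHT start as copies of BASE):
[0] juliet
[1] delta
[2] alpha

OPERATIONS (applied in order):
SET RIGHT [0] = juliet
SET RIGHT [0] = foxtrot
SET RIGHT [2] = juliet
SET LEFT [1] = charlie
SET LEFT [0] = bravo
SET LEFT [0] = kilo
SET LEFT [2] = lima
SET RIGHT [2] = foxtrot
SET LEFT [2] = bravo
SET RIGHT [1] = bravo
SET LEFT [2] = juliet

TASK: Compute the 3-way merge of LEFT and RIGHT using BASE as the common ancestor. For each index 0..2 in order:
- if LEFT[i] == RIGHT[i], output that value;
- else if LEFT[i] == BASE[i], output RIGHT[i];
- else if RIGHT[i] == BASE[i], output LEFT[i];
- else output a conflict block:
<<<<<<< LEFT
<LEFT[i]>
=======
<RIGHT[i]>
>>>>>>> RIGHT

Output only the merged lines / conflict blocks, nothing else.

Final LEFT:  [kilo, charlie, juliet]
Final RIGHT: [foxtrot, bravo, foxtrot]
i=0: BASE=juliet L=kilo R=foxtrot all differ -> CONFLICT
i=1: BASE=delta L=charlie R=bravo all differ -> CONFLICT
i=2: BASE=alpha L=juliet R=foxtrot all differ -> CONFLICT

Answer: <<<<<<< LEFT
kilo
=======
foxtrot
>>>>>>> RIGHT
<<<<<<< LEFT
charlie
=======
bravo
>>>>>>> RIGHT
<<<<<<< LEFT
juliet
=======
foxtrot
>>>>>>> RIGHT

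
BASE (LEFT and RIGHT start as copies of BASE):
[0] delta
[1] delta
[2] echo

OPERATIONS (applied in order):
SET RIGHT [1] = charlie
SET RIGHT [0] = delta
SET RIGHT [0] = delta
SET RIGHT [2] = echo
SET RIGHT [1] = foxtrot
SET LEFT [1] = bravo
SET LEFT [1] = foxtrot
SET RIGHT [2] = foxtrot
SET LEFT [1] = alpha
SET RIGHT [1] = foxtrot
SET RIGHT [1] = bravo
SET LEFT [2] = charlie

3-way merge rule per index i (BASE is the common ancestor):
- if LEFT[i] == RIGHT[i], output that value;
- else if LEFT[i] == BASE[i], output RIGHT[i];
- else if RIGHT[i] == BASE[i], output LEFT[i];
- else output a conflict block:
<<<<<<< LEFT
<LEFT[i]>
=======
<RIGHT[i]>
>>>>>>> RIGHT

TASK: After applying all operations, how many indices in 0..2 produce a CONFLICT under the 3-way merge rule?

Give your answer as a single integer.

Final LEFT:  [delta, alpha, charlie]
Final RIGHT: [delta, bravo, foxtrot]
i=0: L=delta R=delta -> agree -> delta
i=1: BASE=delta L=alpha R=bravo all differ -> CONFLICT
i=2: BASE=echo L=charlie R=foxtrot all differ -> CONFLICT
Conflict count: 2

Answer: 2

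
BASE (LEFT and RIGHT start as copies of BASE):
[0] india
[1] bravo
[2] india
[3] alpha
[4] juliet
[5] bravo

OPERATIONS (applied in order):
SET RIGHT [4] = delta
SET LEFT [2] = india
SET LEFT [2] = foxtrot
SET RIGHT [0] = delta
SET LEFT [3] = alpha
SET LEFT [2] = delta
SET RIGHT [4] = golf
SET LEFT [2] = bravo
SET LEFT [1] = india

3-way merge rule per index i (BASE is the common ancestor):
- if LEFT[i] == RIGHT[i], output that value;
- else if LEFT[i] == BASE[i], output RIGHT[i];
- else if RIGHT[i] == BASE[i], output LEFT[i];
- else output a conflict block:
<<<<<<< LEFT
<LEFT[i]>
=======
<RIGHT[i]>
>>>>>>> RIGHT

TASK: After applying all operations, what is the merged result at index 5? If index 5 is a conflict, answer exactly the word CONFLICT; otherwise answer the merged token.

Final LEFT:  [india, india, bravo, alpha, juliet, bravo]
Final RIGHT: [delta, bravo, india, alpha, golf, bravo]
i=0: L=india=BASE, R=delta -> take RIGHT -> delta
i=1: L=india, R=bravo=BASE -> take LEFT -> india
i=2: L=bravo, R=india=BASE -> take LEFT -> bravo
i=3: L=alpha R=alpha -> agree -> alpha
i=4: L=juliet=BASE, R=golf -> take RIGHT -> golf
i=5: L=bravo R=bravo -> agree -> bravo
Index 5 -> bravo

Answer: bravo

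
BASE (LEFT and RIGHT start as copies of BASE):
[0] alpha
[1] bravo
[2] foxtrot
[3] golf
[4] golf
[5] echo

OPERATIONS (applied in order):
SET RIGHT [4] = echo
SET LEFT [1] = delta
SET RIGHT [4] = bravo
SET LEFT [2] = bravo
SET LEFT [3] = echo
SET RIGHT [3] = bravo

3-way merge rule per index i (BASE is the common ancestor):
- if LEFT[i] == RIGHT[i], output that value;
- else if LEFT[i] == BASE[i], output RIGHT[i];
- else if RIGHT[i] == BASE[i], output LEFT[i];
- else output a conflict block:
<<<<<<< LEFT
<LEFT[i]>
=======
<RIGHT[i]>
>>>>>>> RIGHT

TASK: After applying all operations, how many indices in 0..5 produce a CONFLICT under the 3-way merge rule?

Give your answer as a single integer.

Final LEFT:  [alpha, delta, bravo, echo, golf, echo]
Final RIGHT: [alpha, bravo, foxtrot, bravo, bravo, echo]
i=0: L=alpha R=alpha -> agree -> alpha
i=1: L=delta, R=bravo=BASE -> take LEFT -> delta
i=2: L=bravo, R=foxtrot=BASE -> take LEFT -> bravo
i=3: BASE=golf L=echo R=bravo all differ -> CONFLICT
i=4: L=golf=BASE, R=bravo -> take RIGHT -> bravo
i=5: L=echo R=echo -> agree -> echo
Conflict count: 1

Answer: 1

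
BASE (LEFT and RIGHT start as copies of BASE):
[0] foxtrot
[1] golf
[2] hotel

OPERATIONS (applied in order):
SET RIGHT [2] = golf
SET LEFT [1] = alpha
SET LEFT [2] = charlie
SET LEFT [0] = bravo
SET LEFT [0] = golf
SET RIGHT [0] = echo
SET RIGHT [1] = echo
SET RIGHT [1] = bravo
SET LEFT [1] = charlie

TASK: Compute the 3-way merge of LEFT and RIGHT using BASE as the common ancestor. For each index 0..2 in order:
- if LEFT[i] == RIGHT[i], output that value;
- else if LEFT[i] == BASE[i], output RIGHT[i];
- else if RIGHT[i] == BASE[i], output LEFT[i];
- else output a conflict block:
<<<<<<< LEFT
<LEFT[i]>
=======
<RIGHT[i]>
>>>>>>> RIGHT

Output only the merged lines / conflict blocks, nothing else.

Answer: <<<<<<< LEFT
golf
=======
echo
>>>>>>> RIGHT
<<<<<<< LEFT
charlie
=======
bravo
>>>>>>> RIGHT
<<<<<<< LEFT
charlie
=======
golf
>>>>>>> RIGHT

Derivation:
Final LEFT:  [golf, charlie, charlie]
Final RIGHT: [echo, bravo, golf]
i=0: BASE=foxtrot L=golf R=echo all differ -> CONFLICT
i=1: BASE=golf L=charlie R=bravo all differ -> CONFLICT
i=2: BASE=hotel L=charlie R=golf all differ -> CONFLICT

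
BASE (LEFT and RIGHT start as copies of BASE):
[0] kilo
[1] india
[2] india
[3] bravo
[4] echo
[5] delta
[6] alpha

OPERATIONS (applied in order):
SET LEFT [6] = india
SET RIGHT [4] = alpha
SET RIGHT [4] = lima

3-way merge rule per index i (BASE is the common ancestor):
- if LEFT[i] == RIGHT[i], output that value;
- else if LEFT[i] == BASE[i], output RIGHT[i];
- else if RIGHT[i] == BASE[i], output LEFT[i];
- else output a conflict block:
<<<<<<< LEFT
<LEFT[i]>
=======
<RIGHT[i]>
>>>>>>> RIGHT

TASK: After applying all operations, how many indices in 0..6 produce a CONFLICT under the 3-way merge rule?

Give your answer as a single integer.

Answer: 0

Derivation:
Final LEFT:  [kilo, india, india, bravo, echo, delta, india]
Final RIGHT: [kilo, india, india, bravo, lima, delta, alpha]
i=0: L=kilo R=kilo -> agree -> kilo
i=1: L=india R=india -> agree -> india
i=2: L=india R=india -> agree -> india
i=3: L=bravo R=bravo -> agree -> bravo
i=4: L=echo=BASE, R=lima -> take RIGHT -> lima
i=5: L=delta R=delta -> agree -> delta
i=6: L=india, R=alpha=BASE -> take LEFT -> india
Conflict count: 0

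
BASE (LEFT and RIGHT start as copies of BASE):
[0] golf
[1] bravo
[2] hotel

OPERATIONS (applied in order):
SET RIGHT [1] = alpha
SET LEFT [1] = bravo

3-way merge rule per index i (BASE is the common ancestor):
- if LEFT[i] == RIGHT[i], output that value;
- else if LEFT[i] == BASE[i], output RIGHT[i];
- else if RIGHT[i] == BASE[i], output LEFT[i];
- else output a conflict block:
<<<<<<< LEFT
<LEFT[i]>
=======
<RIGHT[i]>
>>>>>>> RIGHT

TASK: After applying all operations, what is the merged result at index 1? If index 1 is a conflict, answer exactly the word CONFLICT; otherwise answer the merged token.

Answer: alpha

Derivation:
Final LEFT:  [golf, bravo, hotel]
Final RIGHT: [golf, alpha, hotel]
i=0: L=golf R=golf -> agree -> golf
i=1: L=bravo=BASE, R=alpha -> take RIGHT -> alpha
i=2: L=hotel R=hotel -> agree -> hotel
Index 1 -> alpha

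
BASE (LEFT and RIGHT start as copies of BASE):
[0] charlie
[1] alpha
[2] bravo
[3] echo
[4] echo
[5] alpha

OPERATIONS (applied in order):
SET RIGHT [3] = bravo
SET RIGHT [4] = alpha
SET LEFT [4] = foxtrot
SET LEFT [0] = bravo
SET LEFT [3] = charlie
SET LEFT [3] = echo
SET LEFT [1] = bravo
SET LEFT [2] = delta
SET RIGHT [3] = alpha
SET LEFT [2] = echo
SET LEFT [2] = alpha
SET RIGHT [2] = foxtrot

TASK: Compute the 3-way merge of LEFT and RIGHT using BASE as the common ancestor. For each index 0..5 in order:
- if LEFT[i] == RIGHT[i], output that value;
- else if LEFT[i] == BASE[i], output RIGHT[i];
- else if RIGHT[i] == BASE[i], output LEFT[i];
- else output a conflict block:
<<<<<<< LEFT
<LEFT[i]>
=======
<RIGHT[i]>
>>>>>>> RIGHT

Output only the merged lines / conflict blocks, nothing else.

Final LEFT:  [bravo, bravo, alpha, echo, foxtrot, alpha]
Final RIGHT: [charlie, alpha, foxtrot, alpha, alpha, alpha]
i=0: L=bravo, R=charlie=BASE -> take LEFT -> bravo
i=1: L=bravo, R=alpha=BASE -> take LEFT -> bravo
i=2: BASE=bravo L=alpha R=foxtrot all differ -> CONFLICT
i=3: L=echo=BASE, R=alpha -> take RIGHT -> alpha
i=4: BASE=echo L=foxtrot R=alpha all differ -> CONFLICT
i=5: L=alpha R=alpha -> agree -> alpha

Answer: bravo
bravo
<<<<<<< LEFT
alpha
=======
foxtrot
>>>>>>> RIGHT
alpha
<<<<<<< LEFT
foxtrot
=======
alpha
>>>>>>> RIGHT
alpha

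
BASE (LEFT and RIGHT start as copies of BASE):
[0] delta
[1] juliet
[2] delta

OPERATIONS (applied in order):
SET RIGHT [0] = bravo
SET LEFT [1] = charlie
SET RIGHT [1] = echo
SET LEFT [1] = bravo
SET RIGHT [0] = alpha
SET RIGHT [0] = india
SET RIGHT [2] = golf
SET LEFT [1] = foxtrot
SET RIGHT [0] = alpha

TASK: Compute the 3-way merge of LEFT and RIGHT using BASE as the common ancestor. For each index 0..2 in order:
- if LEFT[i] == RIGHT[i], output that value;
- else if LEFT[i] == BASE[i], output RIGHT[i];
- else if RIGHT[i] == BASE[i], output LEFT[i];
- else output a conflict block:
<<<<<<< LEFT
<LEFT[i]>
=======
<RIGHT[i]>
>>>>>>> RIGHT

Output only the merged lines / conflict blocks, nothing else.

Final LEFT:  [delta, foxtrot, delta]
Final RIGHT: [alpha, echo, golf]
i=0: L=delta=BASE, R=alpha -> take RIGHT -> alpha
i=1: BASE=juliet L=foxtrot R=echo all differ -> CONFLICT
i=2: L=delta=BASE, R=golf -> take RIGHT -> golf

Answer: alpha
<<<<<<< LEFT
foxtrot
=======
echo
>>>>>>> RIGHT
golf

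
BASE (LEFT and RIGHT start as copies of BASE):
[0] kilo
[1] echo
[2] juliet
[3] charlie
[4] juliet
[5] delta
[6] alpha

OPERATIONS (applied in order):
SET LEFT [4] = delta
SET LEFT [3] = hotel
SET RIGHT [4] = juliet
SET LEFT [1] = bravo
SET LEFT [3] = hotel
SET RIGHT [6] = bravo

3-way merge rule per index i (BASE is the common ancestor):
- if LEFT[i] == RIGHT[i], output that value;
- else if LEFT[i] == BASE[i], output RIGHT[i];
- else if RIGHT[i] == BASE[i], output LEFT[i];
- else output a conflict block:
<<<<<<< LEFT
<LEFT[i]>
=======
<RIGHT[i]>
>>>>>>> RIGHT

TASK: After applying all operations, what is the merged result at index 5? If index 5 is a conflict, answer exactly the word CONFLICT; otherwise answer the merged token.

Answer: delta

Derivation:
Final LEFT:  [kilo, bravo, juliet, hotel, delta, delta, alpha]
Final RIGHT: [kilo, echo, juliet, charlie, juliet, delta, bravo]
i=0: L=kilo R=kilo -> agree -> kilo
i=1: L=bravo, R=echo=BASE -> take LEFT -> bravo
i=2: L=juliet R=juliet -> agree -> juliet
i=3: L=hotel, R=charlie=BASE -> take LEFT -> hotel
i=4: L=delta, R=juliet=BASE -> take LEFT -> delta
i=5: L=delta R=delta -> agree -> delta
i=6: L=alpha=BASE, R=bravo -> take RIGHT -> bravo
Index 5 -> delta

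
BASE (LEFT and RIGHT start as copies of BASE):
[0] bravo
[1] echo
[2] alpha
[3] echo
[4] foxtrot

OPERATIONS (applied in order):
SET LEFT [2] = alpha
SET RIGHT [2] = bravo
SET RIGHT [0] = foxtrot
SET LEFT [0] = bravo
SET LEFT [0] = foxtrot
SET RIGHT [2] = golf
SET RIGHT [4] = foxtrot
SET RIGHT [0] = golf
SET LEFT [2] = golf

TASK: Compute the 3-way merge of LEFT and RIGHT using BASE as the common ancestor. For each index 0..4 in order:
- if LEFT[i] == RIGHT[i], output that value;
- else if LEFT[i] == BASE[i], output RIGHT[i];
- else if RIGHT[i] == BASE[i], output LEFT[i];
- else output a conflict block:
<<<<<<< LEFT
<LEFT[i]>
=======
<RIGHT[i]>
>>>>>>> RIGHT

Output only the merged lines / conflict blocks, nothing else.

Final LEFT:  [foxtrot, echo, golf, echo, foxtrot]
Final RIGHT: [golf, echo, golf, echo, foxtrot]
i=0: BASE=bravo L=foxtrot R=golf all differ -> CONFLICT
i=1: L=echo R=echo -> agree -> echo
i=2: L=golf R=golf -> agree -> golf
i=3: L=echo R=echo -> agree -> echo
i=4: L=foxtrot R=foxtrot -> agree -> foxtrot

Answer: <<<<<<< LEFT
foxtrot
=======
golf
>>>>>>> RIGHT
echo
golf
echo
foxtrot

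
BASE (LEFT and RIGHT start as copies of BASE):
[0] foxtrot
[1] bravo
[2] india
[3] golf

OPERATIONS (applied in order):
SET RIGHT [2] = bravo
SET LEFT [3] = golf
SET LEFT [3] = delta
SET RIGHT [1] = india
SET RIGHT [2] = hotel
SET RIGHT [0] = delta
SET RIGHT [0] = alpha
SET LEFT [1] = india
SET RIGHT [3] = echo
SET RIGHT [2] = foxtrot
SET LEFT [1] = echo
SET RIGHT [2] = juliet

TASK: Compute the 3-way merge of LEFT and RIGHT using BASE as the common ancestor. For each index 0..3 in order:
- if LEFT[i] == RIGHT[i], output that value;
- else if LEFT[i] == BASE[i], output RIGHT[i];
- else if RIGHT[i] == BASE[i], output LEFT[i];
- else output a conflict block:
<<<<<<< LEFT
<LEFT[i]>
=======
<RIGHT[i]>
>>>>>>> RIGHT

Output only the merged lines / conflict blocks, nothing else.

Answer: alpha
<<<<<<< LEFT
echo
=======
india
>>>>>>> RIGHT
juliet
<<<<<<< LEFT
delta
=======
echo
>>>>>>> RIGHT

Derivation:
Final LEFT:  [foxtrot, echo, india, delta]
Final RIGHT: [alpha, india, juliet, echo]
i=0: L=foxtrot=BASE, R=alpha -> take RIGHT -> alpha
i=1: BASE=bravo L=echo R=india all differ -> CONFLICT
i=2: L=india=BASE, R=juliet -> take RIGHT -> juliet
i=3: BASE=golf L=delta R=echo all differ -> CONFLICT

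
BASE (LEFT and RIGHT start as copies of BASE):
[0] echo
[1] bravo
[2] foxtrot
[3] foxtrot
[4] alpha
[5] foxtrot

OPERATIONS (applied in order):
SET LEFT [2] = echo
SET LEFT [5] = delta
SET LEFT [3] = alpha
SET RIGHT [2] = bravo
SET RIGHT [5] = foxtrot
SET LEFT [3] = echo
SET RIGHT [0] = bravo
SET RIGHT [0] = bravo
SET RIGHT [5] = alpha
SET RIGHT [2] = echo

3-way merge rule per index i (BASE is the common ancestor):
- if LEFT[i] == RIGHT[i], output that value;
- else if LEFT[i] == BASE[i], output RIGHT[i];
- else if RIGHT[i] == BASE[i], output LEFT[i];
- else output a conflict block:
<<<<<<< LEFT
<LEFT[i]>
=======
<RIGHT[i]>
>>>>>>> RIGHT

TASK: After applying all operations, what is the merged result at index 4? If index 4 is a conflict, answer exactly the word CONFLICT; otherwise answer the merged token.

Answer: alpha

Derivation:
Final LEFT:  [echo, bravo, echo, echo, alpha, delta]
Final RIGHT: [bravo, bravo, echo, foxtrot, alpha, alpha]
i=0: L=echo=BASE, R=bravo -> take RIGHT -> bravo
i=1: L=bravo R=bravo -> agree -> bravo
i=2: L=echo R=echo -> agree -> echo
i=3: L=echo, R=foxtrot=BASE -> take LEFT -> echo
i=4: L=alpha R=alpha -> agree -> alpha
i=5: BASE=foxtrot L=delta R=alpha all differ -> CONFLICT
Index 4 -> alpha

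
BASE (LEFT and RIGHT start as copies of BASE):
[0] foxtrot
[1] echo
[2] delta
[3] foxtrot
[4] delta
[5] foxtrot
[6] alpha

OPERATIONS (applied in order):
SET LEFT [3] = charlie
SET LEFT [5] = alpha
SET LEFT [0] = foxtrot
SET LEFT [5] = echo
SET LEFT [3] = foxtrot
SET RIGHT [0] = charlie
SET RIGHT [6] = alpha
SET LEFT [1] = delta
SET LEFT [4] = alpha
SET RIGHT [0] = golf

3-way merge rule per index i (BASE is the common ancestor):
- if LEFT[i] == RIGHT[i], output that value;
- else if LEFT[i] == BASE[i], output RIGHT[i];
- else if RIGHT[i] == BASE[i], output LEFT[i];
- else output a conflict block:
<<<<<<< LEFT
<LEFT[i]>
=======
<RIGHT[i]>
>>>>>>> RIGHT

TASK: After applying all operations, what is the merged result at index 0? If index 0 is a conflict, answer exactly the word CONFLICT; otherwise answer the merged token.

Final LEFT:  [foxtrot, delta, delta, foxtrot, alpha, echo, alpha]
Final RIGHT: [golf, echo, delta, foxtrot, delta, foxtrot, alpha]
i=0: L=foxtrot=BASE, R=golf -> take RIGHT -> golf
i=1: L=delta, R=echo=BASE -> take LEFT -> delta
i=2: L=delta R=delta -> agree -> delta
i=3: L=foxtrot R=foxtrot -> agree -> foxtrot
i=4: L=alpha, R=delta=BASE -> take LEFT -> alpha
i=5: L=echo, R=foxtrot=BASE -> take LEFT -> echo
i=6: L=alpha R=alpha -> agree -> alpha
Index 0 -> golf

Answer: golf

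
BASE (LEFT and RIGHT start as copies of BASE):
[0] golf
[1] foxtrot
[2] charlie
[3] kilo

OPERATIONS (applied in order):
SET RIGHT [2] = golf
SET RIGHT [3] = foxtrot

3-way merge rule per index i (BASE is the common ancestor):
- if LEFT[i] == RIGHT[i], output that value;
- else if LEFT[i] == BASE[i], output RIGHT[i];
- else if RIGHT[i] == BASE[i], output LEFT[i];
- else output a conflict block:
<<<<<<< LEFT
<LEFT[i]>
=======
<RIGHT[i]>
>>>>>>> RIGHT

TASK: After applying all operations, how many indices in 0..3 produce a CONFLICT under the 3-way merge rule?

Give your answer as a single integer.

Answer: 0

Derivation:
Final LEFT:  [golf, foxtrot, charlie, kilo]
Final RIGHT: [golf, foxtrot, golf, foxtrot]
i=0: L=golf R=golf -> agree -> golf
i=1: L=foxtrot R=foxtrot -> agree -> foxtrot
i=2: L=charlie=BASE, R=golf -> take RIGHT -> golf
i=3: L=kilo=BASE, R=foxtrot -> take RIGHT -> foxtrot
Conflict count: 0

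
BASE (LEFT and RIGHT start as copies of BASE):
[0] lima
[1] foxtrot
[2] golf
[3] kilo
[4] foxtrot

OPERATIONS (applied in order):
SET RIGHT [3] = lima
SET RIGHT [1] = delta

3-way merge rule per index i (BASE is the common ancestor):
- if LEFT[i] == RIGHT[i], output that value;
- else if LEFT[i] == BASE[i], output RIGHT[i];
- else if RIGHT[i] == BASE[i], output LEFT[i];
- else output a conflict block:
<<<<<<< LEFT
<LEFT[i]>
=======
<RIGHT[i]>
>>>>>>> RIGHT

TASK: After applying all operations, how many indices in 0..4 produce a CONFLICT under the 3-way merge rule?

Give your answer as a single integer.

Answer: 0

Derivation:
Final LEFT:  [lima, foxtrot, golf, kilo, foxtrot]
Final RIGHT: [lima, delta, golf, lima, foxtrot]
i=0: L=lima R=lima -> agree -> lima
i=1: L=foxtrot=BASE, R=delta -> take RIGHT -> delta
i=2: L=golf R=golf -> agree -> golf
i=3: L=kilo=BASE, R=lima -> take RIGHT -> lima
i=4: L=foxtrot R=foxtrot -> agree -> foxtrot
Conflict count: 0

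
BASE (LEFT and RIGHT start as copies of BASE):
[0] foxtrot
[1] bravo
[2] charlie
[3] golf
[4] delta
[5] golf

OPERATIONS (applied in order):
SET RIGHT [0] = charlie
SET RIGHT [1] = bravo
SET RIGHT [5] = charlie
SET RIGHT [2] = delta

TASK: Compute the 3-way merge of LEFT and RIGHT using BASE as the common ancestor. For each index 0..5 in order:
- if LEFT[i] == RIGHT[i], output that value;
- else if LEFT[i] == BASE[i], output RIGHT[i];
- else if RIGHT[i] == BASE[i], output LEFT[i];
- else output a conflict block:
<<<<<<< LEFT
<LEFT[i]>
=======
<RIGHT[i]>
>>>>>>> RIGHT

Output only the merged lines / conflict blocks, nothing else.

Final LEFT:  [foxtrot, bravo, charlie, golf, delta, golf]
Final RIGHT: [charlie, bravo, delta, golf, delta, charlie]
i=0: L=foxtrot=BASE, R=charlie -> take RIGHT -> charlie
i=1: L=bravo R=bravo -> agree -> bravo
i=2: L=charlie=BASE, R=delta -> take RIGHT -> delta
i=3: L=golf R=golf -> agree -> golf
i=4: L=delta R=delta -> agree -> delta
i=5: L=golf=BASE, R=charlie -> take RIGHT -> charlie

Answer: charlie
bravo
delta
golf
delta
charlie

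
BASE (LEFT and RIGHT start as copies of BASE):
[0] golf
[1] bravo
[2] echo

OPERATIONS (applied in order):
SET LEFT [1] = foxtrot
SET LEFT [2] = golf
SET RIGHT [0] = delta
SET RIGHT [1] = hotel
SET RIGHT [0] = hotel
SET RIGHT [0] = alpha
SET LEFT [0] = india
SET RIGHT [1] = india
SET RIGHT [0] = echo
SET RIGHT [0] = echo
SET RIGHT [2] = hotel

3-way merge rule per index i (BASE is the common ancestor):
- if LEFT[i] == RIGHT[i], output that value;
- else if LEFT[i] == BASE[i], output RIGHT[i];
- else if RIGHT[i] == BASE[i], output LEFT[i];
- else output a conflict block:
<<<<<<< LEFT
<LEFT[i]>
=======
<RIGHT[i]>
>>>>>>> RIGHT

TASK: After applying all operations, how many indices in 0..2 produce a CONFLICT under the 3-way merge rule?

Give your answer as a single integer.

Answer: 3

Derivation:
Final LEFT:  [india, foxtrot, golf]
Final RIGHT: [echo, india, hotel]
i=0: BASE=golf L=india R=echo all differ -> CONFLICT
i=1: BASE=bravo L=foxtrot R=india all differ -> CONFLICT
i=2: BASE=echo L=golf R=hotel all differ -> CONFLICT
Conflict count: 3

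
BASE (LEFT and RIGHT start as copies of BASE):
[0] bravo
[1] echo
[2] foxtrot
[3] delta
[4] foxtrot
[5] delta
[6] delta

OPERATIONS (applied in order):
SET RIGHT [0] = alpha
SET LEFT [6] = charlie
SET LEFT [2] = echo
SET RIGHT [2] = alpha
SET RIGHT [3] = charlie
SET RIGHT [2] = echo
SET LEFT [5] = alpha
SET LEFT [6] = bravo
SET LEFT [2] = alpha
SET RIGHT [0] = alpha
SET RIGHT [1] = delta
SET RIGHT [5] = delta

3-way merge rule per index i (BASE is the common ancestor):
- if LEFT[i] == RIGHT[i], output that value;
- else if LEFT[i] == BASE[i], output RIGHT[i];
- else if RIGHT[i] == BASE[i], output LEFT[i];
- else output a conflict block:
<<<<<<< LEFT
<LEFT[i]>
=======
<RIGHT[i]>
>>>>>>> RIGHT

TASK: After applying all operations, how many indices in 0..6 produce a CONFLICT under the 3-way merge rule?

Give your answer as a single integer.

Final LEFT:  [bravo, echo, alpha, delta, foxtrot, alpha, bravo]
Final RIGHT: [alpha, delta, echo, charlie, foxtrot, delta, delta]
i=0: L=bravo=BASE, R=alpha -> take RIGHT -> alpha
i=1: L=echo=BASE, R=delta -> take RIGHT -> delta
i=2: BASE=foxtrot L=alpha R=echo all differ -> CONFLICT
i=3: L=delta=BASE, R=charlie -> take RIGHT -> charlie
i=4: L=foxtrot R=foxtrot -> agree -> foxtrot
i=5: L=alpha, R=delta=BASE -> take LEFT -> alpha
i=6: L=bravo, R=delta=BASE -> take LEFT -> bravo
Conflict count: 1

Answer: 1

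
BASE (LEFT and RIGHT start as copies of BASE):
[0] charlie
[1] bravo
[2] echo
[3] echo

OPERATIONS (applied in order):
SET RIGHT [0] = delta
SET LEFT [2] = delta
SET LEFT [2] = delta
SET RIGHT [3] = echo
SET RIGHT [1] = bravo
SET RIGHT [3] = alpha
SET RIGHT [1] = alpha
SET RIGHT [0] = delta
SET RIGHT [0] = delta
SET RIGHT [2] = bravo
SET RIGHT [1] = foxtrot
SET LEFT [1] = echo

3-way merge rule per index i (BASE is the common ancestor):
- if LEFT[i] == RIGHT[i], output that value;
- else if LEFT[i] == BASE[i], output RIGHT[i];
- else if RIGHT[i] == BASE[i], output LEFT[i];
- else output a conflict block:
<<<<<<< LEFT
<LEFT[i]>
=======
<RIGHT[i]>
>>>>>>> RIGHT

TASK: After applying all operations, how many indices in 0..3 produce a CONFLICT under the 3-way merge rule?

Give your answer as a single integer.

Final LEFT:  [charlie, echo, delta, echo]
Final RIGHT: [delta, foxtrot, bravo, alpha]
i=0: L=charlie=BASE, R=delta -> take RIGHT -> delta
i=1: BASE=bravo L=echo R=foxtrot all differ -> CONFLICT
i=2: BASE=echo L=delta R=bravo all differ -> CONFLICT
i=3: L=echo=BASE, R=alpha -> take RIGHT -> alpha
Conflict count: 2

Answer: 2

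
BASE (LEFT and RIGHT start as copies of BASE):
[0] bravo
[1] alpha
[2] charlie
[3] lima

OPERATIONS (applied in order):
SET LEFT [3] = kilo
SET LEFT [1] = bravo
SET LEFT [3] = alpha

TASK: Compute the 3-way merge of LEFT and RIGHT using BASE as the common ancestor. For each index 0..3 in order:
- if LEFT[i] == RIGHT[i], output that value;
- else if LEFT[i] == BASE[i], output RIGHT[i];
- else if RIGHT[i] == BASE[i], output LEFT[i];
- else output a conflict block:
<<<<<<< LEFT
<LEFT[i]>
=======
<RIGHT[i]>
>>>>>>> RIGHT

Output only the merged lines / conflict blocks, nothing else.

Final LEFT:  [bravo, bravo, charlie, alpha]
Final RIGHT: [bravo, alpha, charlie, lima]
i=0: L=bravo R=bravo -> agree -> bravo
i=1: L=bravo, R=alpha=BASE -> take LEFT -> bravo
i=2: L=charlie R=charlie -> agree -> charlie
i=3: L=alpha, R=lima=BASE -> take LEFT -> alpha

Answer: bravo
bravo
charlie
alpha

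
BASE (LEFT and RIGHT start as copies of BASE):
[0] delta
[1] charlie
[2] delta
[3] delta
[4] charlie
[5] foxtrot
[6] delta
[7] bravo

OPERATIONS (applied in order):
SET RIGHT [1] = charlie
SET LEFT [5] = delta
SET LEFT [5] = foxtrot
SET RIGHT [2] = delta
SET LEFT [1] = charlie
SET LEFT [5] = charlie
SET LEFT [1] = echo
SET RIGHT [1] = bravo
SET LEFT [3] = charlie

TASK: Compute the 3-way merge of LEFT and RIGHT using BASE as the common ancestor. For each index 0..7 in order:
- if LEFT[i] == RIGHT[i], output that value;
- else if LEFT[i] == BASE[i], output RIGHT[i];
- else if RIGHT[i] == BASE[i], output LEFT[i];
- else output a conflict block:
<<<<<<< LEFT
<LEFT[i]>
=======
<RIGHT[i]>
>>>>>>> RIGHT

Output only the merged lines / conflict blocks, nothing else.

Answer: delta
<<<<<<< LEFT
echo
=======
bravo
>>>>>>> RIGHT
delta
charlie
charlie
charlie
delta
bravo

Derivation:
Final LEFT:  [delta, echo, delta, charlie, charlie, charlie, delta, bravo]
Final RIGHT: [delta, bravo, delta, delta, charlie, foxtrot, delta, bravo]
i=0: L=delta R=delta -> agree -> delta
i=1: BASE=charlie L=echo R=bravo all differ -> CONFLICT
i=2: L=delta R=delta -> agree -> delta
i=3: L=charlie, R=delta=BASE -> take LEFT -> charlie
i=4: L=charlie R=charlie -> agree -> charlie
i=5: L=charlie, R=foxtrot=BASE -> take LEFT -> charlie
i=6: L=delta R=delta -> agree -> delta
i=7: L=bravo R=bravo -> agree -> bravo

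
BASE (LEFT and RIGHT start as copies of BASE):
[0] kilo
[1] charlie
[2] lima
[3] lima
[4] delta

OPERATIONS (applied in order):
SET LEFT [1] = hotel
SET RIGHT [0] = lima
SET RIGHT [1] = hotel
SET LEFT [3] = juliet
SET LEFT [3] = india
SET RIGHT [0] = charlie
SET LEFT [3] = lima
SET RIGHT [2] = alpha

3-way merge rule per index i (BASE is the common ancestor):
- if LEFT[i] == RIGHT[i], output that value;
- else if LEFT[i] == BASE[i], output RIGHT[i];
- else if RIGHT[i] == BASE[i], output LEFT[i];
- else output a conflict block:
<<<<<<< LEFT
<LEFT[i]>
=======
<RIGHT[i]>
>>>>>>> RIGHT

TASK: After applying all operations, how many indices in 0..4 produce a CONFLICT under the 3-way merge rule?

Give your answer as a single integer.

Answer: 0

Derivation:
Final LEFT:  [kilo, hotel, lima, lima, delta]
Final RIGHT: [charlie, hotel, alpha, lima, delta]
i=0: L=kilo=BASE, R=charlie -> take RIGHT -> charlie
i=1: L=hotel R=hotel -> agree -> hotel
i=2: L=lima=BASE, R=alpha -> take RIGHT -> alpha
i=3: L=lima R=lima -> agree -> lima
i=4: L=delta R=delta -> agree -> delta
Conflict count: 0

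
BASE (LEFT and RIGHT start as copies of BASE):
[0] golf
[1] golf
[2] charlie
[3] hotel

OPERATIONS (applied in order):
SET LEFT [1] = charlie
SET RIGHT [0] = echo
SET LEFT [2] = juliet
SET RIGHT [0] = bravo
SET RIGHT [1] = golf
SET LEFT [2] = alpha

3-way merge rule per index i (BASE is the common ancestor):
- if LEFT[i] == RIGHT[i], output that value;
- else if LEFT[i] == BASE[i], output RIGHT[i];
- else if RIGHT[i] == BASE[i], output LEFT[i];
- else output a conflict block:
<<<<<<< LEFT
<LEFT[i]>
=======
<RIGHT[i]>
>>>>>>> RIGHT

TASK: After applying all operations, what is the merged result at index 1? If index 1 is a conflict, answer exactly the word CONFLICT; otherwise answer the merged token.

Answer: charlie

Derivation:
Final LEFT:  [golf, charlie, alpha, hotel]
Final RIGHT: [bravo, golf, charlie, hotel]
i=0: L=golf=BASE, R=bravo -> take RIGHT -> bravo
i=1: L=charlie, R=golf=BASE -> take LEFT -> charlie
i=2: L=alpha, R=charlie=BASE -> take LEFT -> alpha
i=3: L=hotel R=hotel -> agree -> hotel
Index 1 -> charlie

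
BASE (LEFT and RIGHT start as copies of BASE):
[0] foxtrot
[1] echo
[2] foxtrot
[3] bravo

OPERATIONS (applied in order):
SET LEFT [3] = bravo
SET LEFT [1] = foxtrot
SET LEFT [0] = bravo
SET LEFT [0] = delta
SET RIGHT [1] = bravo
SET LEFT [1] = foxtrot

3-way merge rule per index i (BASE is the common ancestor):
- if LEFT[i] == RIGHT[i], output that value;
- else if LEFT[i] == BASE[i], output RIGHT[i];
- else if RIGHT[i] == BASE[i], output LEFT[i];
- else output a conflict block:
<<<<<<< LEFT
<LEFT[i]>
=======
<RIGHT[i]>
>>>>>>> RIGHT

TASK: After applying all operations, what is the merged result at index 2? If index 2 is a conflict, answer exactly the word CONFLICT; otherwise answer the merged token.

Final LEFT:  [delta, foxtrot, foxtrot, bravo]
Final RIGHT: [foxtrot, bravo, foxtrot, bravo]
i=0: L=delta, R=foxtrot=BASE -> take LEFT -> delta
i=1: BASE=echo L=foxtrot R=bravo all differ -> CONFLICT
i=2: L=foxtrot R=foxtrot -> agree -> foxtrot
i=3: L=bravo R=bravo -> agree -> bravo
Index 2 -> foxtrot

Answer: foxtrot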